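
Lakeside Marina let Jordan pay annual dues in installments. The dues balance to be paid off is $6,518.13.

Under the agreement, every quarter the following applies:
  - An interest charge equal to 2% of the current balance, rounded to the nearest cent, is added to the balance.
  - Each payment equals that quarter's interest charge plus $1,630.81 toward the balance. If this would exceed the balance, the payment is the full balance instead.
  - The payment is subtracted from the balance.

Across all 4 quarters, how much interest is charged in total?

$325.75

# | Opening | Interest | Payment | End bal
1 | $6,518.13 | $130.36 | $1,761.17 | $4,887.32
2 | $4,887.32 | $97.75 | $1,728.56 | $3,256.51
3 | $3,256.51 | $65.13 | $1,695.94 | $1,625.70
4 | $1,625.70 | $32.51 | $1,658.21 | $0.00
Total interest: $130.36 + $97.75 + $65.13 + $32.51 = $325.75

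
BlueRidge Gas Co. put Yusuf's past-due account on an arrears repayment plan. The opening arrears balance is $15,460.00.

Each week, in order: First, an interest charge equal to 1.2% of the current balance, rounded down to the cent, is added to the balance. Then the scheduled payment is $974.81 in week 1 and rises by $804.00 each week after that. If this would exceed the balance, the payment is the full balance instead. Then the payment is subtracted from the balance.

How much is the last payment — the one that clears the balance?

$3,319.97

# | Opening | Interest | Payment | End bal
1 | $15,460.00 | $185.52 | $974.81 | $14,670.71
2 | $14,670.71 | $176.04 | $1,778.81 | $13,067.94
3 | $13,067.94 | $156.81 | $2,582.81 | $10,641.94
4 | $10,641.94 | $127.70 | $3,386.81 | $7,382.83
5 | $7,382.83 | $88.59 | $4,190.81 | $3,280.61
6 | $3,280.61 | $39.36 | $3,319.97 | $0.00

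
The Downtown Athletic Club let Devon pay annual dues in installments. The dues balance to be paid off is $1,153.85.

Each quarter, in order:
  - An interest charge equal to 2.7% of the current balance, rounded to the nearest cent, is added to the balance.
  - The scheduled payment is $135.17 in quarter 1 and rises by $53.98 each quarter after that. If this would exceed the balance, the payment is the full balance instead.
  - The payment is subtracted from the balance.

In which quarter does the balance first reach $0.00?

6

Quarter 1: opening $1,153.85; interest $31.15 → $1,185.00; payment $135.17; balance $1,049.83
Quarter 2: opening $1,049.83; interest $28.35 → $1,078.18; payment $189.15; balance $889.03
Quarter 3: opening $889.03; interest $24.00 → $913.03; payment $243.13; balance $669.90
Quarter 4: opening $669.90; interest $18.09 → $687.99; payment $297.11; balance $390.88
Quarter 5: opening $390.88; interest $10.55 → $401.43; payment $351.09; balance $50.34
Quarter 6: opening $50.34; interest $1.36 → $51.70; payment $51.70; balance $0.00
Balance reaches $0.00 in quarter 6.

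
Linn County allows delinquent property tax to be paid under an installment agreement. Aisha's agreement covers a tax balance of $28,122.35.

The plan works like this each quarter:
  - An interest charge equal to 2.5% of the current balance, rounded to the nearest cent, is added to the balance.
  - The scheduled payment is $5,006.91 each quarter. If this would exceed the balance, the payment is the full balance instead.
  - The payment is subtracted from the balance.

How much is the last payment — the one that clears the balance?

$646.24

Quarter 1: $28,122.35 +$703.06 interest = $28,825.41; pay $5,006.91 → $23,818.50
Quarter 2: $23,818.50 +$595.46 interest = $24,413.96; pay $5,006.91 → $19,407.05
Quarter 3: $19,407.05 +$485.18 interest = $19,892.23; pay $5,006.91 → $14,885.32
Quarter 4: $14,885.32 +$372.13 interest = $15,257.45; pay $5,006.91 → $10,250.54
Quarter 5: $10,250.54 +$256.26 interest = $10,506.80; pay $5,006.91 → $5,499.89
Quarter 6: $5,499.89 +$137.50 interest = $5,637.39; pay $5,006.91 → $630.48
Quarter 7: $630.48 +$15.76 interest = $646.24; pay $646.24 → $0.00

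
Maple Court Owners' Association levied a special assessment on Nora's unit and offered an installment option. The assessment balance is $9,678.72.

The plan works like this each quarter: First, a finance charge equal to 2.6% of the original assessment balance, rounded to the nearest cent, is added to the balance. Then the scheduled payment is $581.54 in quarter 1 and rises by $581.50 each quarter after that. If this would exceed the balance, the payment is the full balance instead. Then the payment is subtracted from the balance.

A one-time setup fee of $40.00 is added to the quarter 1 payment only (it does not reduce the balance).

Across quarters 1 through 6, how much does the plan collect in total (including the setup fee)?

Quarter 1: opening $9,678.72; interest $251.65 → $9,930.37; payment $581.54 (+ $40.00 fee); balance $9,348.83
Quarter 2: opening $9,348.83; interest $251.65 → $9,600.48; payment $1,163.04; balance $8,437.44
Quarter 3: opening $8,437.44; interest $251.65 → $8,689.09; payment $1,744.54; balance $6,944.55
Quarter 4: opening $6,944.55; interest $251.65 → $7,196.20; payment $2,326.04; balance $4,870.16
Quarter 5: opening $4,870.16; interest $251.65 → $5,121.81; payment $2,907.54; balance $2,214.27
Quarter 6: opening $2,214.27; interest $251.65 → $2,465.92; payment $2,465.92; balance $0.00
Total paid: $11,228.62

$11,228.62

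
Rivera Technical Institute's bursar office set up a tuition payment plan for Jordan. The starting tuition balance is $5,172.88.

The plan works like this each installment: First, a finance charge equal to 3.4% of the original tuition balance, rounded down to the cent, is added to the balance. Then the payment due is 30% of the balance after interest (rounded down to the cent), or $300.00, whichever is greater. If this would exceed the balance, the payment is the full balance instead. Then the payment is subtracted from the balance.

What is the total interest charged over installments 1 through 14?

$2,462.18

Installment 1: opening $5,172.88; interest $175.87 → $5,348.75; payment $1,604.62; balance $3,744.13
Installment 2: opening $3,744.13; interest $175.87 → $3,920.00; payment $1,176.00; balance $2,744.00
Installment 3: opening $2,744.00; interest $175.87 → $2,919.87; payment $875.96; balance $2,043.91
Installment 4: opening $2,043.91; interest $175.87 → $2,219.78; payment $665.93; balance $1,553.85
Installment 5: opening $1,553.85; interest $175.87 → $1,729.72; payment $518.91; balance $1,210.81
Installment 6: opening $1,210.81; interest $175.87 → $1,386.68; payment $416.00; balance $970.68
Installment 7: opening $970.68; interest $175.87 → $1,146.55; payment $343.96; balance $802.59
Installment 8: opening $802.59; interest $175.87 → $978.46; payment $300.00; balance $678.46
Installment 9: opening $678.46; interest $175.87 → $854.33; payment $300.00; balance $554.33
Installment 10: opening $554.33; interest $175.87 → $730.20; payment $300.00; balance $430.20
Installment 11: opening $430.20; interest $175.87 → $606.07; payment $300.00; balance $306.07
Installment 12: opening $306.07; interest $175.87 → $481.94; payment $300.00; balance $181.94
Installment 13: opening $181.94; interest $175.87 → $357.81; payment $300.00; balance $57.81
Installment 14: opening $57.81; interest $175.87 → $233.68; payment $233.68; balance $0.00
Total interest: $175.87 + $175.87 + $175.87 + $175.87 + $175.87 + $175.87 + $175.87 + $175.87 + $175.87 + $175.87 + $175.87 + $175.87 + $175.87 + $175.87 = $2,462.18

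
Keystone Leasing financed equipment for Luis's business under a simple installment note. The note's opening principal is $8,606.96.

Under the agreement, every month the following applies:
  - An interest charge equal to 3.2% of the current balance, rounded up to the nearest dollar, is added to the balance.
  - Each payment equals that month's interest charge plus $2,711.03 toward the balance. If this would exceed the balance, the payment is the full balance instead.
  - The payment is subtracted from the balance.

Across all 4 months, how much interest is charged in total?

$583.00

Month 1: opening $8,606.96; interest $276.00 → $8,882.96; payment $2,987.03; balance $5,895.93
Month 2: opening $5,895.93; interest $189.00 → $6,084.93; payment $2,900.03; balance $3,184.90
Month 3: opening $3,184.90; interest $102.00 → $3,286.90; payment $2,813.03; balance $473.87
Month 4: opening $473.87; interest $16.00 → $489.87; payment $489.87; balance $0.00
Total interest: $276.00 + $189.00 + $102.00 + $16.00 = $583.00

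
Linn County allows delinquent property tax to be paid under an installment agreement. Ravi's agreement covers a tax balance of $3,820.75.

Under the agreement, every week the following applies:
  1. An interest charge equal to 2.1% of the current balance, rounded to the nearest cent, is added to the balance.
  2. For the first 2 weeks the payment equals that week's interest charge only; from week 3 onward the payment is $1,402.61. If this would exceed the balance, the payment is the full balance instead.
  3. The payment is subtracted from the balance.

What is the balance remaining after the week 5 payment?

$0.00

# | Opening | Interest | Payment | End bal
1 | $3,820.75 | $80.24 | $80.24 | $3,820.75
2 | $3,820.75 | $80.24 | $80.24 | $3,820.75
3 | $3,820.75 | $80.24 | $1,402.61 | $2,498.38
4 | $2,498.38 | $52.47 | $1,402.61 | $1,148.24
5 | $1,148.24 | $24.11 | $1,172.35 | $0.00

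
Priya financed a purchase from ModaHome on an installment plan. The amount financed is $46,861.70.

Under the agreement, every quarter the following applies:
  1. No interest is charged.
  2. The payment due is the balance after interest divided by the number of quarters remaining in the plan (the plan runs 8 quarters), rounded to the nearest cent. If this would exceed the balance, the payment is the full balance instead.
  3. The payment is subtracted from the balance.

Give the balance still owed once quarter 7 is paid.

Quarter 1: $46,861.70 − $5,857.71 → $41,003.99
Quarter 2: $41,003.99 − $5,857.71 → $35,146.28
Quarter 3: $35,146.28 − $5,857.71 → $29,288.57
Quarter 4: $29,288.57 − $5,857.71 → $23,430.86
Quarter 5: $23,430.86 − $5,857.72 → $17,573.14
Quarter 6: $17,573.14 − $5,857.71 → $11,715.43
Quarter 7: $11,715.43 − $5,857.72 → $5,857.71

$5,857.71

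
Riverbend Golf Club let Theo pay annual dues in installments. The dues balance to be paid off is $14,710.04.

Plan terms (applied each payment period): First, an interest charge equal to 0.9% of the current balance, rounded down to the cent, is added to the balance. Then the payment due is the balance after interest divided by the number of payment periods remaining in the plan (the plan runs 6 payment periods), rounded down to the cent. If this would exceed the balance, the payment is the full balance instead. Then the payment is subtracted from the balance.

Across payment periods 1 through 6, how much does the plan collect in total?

$15,180.39

Payment period 1: $14,710.04 +$132.39 interest = $14,842.43; pay $2,473.73 → $12,368.70
Payment period 2: $12,368.70 +$111.31 interest = $12,480.01; pay $2,496.00 → $9,984.01
Payment period 3: $9,984.01 +$89.85 interest = $10,073.86; pay $2,518.46 → $7,555.40
Payment period 4: $7,555.40 +$67.99 interest = $7,623.39; pay $2,541.13 → $5,082.26
Payment period 5: $5,082.26 +$45.74 interest = $5,128.00; pay $2,564.00 → $2,564.00
Payment period 6: $2,564.00 +$23.07 interest = $2,587.07; pay $2,587.07 → $0.00
Total paid: $15,180.39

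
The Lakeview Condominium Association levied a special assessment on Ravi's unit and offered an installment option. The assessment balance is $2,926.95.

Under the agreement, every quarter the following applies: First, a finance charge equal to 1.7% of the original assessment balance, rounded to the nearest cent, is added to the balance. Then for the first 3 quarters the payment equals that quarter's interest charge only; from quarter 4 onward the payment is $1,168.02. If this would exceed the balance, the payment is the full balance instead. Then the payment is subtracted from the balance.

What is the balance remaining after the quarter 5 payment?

$690.43

# | Opening | Interest | Payment | End bal
1 | $2,926.95 | $49.76 | $49.76 | $2,926.95
2 | $2,926.95 | $49.76 | $49.76 | $2,926.95
3 | $2,926.95 | $49.76 | $49.76 | $2,926.95
4 | $2,926.95 | $49.76 | $1,168.02 | $1,808.69
5 | $1,808.69 | $49.76 | $1,168.02 | $690.43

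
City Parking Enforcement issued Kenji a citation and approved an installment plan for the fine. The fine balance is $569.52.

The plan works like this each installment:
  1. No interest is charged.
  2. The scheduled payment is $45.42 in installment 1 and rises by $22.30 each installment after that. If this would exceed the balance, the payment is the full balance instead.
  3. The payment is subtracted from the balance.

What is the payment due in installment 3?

$90.02

Installment 1: opening $569.52; payment $45.42; balance $524.10
Installment 2: opening $524.10; payment $67.72; balance $456.38
Installment 3: opening $456.38; payment $90.02; balance $366.36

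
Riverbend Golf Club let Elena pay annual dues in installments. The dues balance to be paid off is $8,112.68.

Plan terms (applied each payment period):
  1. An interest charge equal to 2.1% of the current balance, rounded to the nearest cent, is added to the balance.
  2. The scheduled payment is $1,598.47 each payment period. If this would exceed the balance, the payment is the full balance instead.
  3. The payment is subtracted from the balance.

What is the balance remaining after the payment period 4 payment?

Payment period 1: $8,112.68 +$170.37 interest = $8,283.05; pay $1,598.47 → $6,684.58
Payment period 2: $6,684.58 +$140.38 interest = $6,824.96; pay $1,598.47 → $5,226.49
Payment period 3: $5,226.49 +$109.76 interest = $5,336.25; pay $1,598.47 → $3,737.78
Payment period 4: $3,737.78 +$78.49 interest = $3,816.27; pay $1,598.47 → $2,217.80

$2,217.80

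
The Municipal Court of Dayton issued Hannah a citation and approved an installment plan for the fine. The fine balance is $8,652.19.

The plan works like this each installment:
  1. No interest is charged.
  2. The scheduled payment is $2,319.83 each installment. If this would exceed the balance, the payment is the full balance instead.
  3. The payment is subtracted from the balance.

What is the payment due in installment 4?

$1,692.70

Installment 1: opening $8,652.19; payment $2,319.83; balance $6,332.36
Installment 2: opening $6,332.36; payment $2,319.83; balance $4,012.53
Installment 3: opening $4,012.53; payment $2,319.83; balance $1,692.70
Installment 4: opening $1,692.70; payment $1,692.70; balance $0.00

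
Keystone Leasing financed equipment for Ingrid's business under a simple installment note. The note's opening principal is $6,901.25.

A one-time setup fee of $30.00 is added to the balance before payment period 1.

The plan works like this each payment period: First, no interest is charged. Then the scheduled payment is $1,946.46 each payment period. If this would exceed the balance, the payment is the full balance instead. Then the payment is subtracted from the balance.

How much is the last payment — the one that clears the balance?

Payment period 1: opening $6,931.25; payment $1,946.46; balance $4,984.79
Payment period 2: opening $4,984.79; payment $1,946.46; balance $3,038.33
Payment period 3: opening $3,038.33; payment $1,946.46; balance $1,091.87
Payment period 4: opening $1,091.87; payment $1,091.87; balance $0.00

$1,091.87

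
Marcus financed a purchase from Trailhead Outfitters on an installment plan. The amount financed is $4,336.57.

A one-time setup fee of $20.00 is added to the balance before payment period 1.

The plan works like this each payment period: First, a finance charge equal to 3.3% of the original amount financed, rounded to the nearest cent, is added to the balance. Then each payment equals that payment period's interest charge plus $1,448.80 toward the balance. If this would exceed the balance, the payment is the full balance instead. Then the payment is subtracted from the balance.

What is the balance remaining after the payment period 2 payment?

Payment period 1: $4,356.57 +$143.11 interest = $4,499.68; pay $1,591.91 → $2,907.77
Payment period 2: $2,907.77 +$143.11 interest = $3,050.88; pay $1,591.91 → $1,458.97

$1,458.97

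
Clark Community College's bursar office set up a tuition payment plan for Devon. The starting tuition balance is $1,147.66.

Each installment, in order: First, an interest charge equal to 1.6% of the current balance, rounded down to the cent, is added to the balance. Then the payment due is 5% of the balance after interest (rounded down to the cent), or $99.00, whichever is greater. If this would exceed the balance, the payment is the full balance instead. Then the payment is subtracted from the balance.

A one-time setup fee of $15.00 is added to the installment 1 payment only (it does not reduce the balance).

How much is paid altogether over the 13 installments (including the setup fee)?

$1,294.53

# | Opening | Interest | Payment | Fee | End bal
1 | $1,147.66 | $18.36 | $99.00 | $15.00 | $1,067.02
2 | $1,067.02 | $17.07 | $99.00 | — | $985.09
3 | $985.09 | $15.76 | $99.00 | — | $901.85
4 | $901.85 | $14.42 | $99.00 | — | $817.27
5 | $817.27 | $13.07 | $99.00 | — | $731.34
6 | $731.34 | $11.70 | $99.00 | — | $644.04
7 | $644.04 | $10.30 | $99.00 | — | $555.34
8 | $555.34 | $8.88 | $99.00 | — | $465.22
9 | $465.22 | $7.44 | $99.00 | — | $373.66
10 | $373.66 | $5.97 | $99.00 | — | $280.63
11 | $280.63 | $4.49 | $99.00 | — | $186.12
12 | $186.12 | $2.97 | $99.00 | — | $90.09
13 | $90.09 | $1.44 | $91.53 | — | $0.00
Total paid: $1,294.53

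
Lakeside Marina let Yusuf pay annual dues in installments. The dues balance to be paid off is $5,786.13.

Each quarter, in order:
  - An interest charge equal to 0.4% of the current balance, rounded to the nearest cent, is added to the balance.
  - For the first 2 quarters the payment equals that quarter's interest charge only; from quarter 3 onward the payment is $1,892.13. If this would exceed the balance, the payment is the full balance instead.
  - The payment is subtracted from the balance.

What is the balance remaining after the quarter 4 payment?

Quarter 1: $5,786.13 +$23.14 interest = $5,809.27; pay $23.14 → $5,786.13
Quarter 2: $5,786.13 +$23.14 interest = $5,809.27; pay $23.14 → $5,786.13
Quarter 3: $5,786.13 +$23.14 interest = $5,809.27; pay $1,892.13 → $3,917.14
Quarter 4: $3,917.14 +$15.67 interest = $3,932.81; pay $1,892.13 → $2,040.68

$2,040.68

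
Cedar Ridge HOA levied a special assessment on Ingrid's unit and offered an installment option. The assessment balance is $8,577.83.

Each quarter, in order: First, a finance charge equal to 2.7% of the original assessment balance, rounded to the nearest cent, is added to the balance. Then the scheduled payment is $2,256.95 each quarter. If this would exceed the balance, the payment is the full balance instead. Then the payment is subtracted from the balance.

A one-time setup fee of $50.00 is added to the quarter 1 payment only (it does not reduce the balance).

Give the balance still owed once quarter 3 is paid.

Quarter 1: opening $8,577.83; interest $231.60 → $8,809.43; payment $2,256.95 (+ $50.00 fee); balance $6,552.48
Quarter 2: opening $6,552.48; interest $231.60 → $6,784.08; payment $2,256.95; balance $4,527.13
Quarter 3: opening $4,527.13; interest $231.60 → $4,758.73; payment $2,256.95; balance $2,501.78

$2,501.78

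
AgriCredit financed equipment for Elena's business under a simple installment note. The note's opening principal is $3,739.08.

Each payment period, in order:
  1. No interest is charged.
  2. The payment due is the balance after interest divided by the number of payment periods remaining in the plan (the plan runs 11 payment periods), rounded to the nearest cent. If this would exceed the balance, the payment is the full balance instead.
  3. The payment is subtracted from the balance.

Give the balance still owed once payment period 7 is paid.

$1,359.66

Payment period 1: $3,739.08 − $339.92 → $3,399.16
Payment period 2: $3,399.16 − $339.92 → $3,059.24
Payment period 3: $3,059.24 − $339.92 → $2,719.32
Payment period 4: $2,719.32 − $339.92 → $2,379.40
Payment period 5: $2,379.40 − $339.91 → $2,039.49
Payment period 6: $2,039.49 − $339.92 → $1,699.57
Payment period 7: $1,699.57 − $339.91 → $1,359.66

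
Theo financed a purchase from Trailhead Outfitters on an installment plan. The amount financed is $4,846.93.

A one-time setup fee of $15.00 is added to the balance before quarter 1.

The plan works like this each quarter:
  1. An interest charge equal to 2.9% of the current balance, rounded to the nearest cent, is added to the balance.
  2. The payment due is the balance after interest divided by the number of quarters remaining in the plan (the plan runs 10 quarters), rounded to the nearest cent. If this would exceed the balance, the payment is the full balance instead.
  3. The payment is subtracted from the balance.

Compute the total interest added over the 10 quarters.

$847.04

# | Opening | Interest | Payment | End bal
1 | $4,861.93 | $141.00 | $500.29 | $4,502.64
2 | $4,502.64 | $130.58 | $514.80 | $4,118.42
3 | $4,118.42 | $119.43 | $529.73 | $3,708.12
4 | $3,708.12 | $107.54 | $545.09 | $3,270.57
5 | $3,270.57 | $94.85 | $560.90 | $2,804.52
6 | $2,804.52 | $81.33 | $577.17 | $2,308.68
7 | $2,308.68 | $66.95 | $593.91 | $1,781.72
8 | $1,781.72 | $51.67 | $611.13 | $1,222.26
9 | $1,222.26 | $35.45 | $628.86 | $628.85
10 | $628.85 | $18.24 | $647.09 | $0.00
Total interest: $141.00 + $130.58 + $119.43 + $107.54 + $94.85 + $81.33 + $66.95 + $51.67 + $35.45 + $18.24 = $847.04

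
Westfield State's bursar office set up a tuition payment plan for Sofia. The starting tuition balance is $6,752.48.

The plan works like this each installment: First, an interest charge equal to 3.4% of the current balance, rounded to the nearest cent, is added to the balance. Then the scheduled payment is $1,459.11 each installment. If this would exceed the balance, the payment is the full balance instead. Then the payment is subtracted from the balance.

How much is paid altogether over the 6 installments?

Installment 1: opening $6,752.48; interest $229.58 → $6,982.06; payment $1,459.11; balance $5,522.95
Installment 2: opening $5,522.95; interest $187.78 → $5,710.73; payment $1,459.11; balance $4,251.62
Installment 3: opening $4,251.62; interest $144.56 → $4,396.18; payment $1,459.11; balance $2,937.07
Installment 4: opening $2,937.07; interest $99.86 → $3,036.93; payment $1,459.11; balance $1,577.82
Installment 5: opening $1,577.82; interest $53.65 → $1,631.47; payment $1,459.11; balance $172.36
Installment 6: opening $172.36; interest $5.86 → $178.22; payment $178.22; balance $0.00
Total paid: $7,473.77

$7,473.77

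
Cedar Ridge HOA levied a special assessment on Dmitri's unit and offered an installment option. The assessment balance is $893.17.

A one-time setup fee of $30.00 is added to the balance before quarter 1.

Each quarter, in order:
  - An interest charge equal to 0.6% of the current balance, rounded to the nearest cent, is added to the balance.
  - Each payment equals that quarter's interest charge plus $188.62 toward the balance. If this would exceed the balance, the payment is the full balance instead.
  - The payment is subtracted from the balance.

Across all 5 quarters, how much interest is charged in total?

$16.38

Quarter 1: opening $923.17; interest $5.54 → $928.71; payment $194.16; balance $734.55
Quarter 2: opening $734.55; interest $4.41 → $738.96; payment $193.03; balance $545.93
Quarter 3: opening $545.93; interest $3.28 → $549.21; payment $191.90; balance $357.31
Quarter 4: opening $357.31; interest $2.14 → $359.45; payment $190.76; balance $168.69
Quarter 5: opening $168.69; interest $1.01 → $169.70; payment $169.70; balance $0.00
Total interest: $5.54 + $4.41 + $3.28 + $2.14 + $1.01 = $16.38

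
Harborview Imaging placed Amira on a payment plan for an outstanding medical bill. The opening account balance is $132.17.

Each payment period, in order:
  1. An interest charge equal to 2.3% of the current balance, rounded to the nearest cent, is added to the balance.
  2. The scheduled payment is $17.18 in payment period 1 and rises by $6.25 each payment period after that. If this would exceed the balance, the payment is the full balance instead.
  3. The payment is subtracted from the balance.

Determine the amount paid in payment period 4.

$35.93

# | Opening | Interest | Payment | End bal
1 | $132.17 | $3.04 | $17.18 | $118.03
2 | $118.03 | $2.71 | $23.43 | $97.31
3 | $97.31 | $2.24 | $29.68 | $69.87
4 | $69.87 | $1.61 | $35.93 | $35.55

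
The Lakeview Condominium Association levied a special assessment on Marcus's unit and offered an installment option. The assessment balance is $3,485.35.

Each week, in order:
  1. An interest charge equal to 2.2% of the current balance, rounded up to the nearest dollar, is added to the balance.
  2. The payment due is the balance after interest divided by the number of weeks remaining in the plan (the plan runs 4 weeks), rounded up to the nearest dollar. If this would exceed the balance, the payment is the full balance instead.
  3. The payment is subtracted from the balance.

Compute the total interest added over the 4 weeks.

Week 1: $3,485.35 +$77.00 interest = $3,562.35; pay $891.00 → $2,671.35
Week 2: $2,671.35 +$59.00 interest = $2,730.35; pay $911.00 → $1,819.35
Week 3: $1,819.35 +$41.00 interest = $1,860.35; pay $931.00 → $929.35
Week 4: $929.35 +$21.00 interest = $950.35; pay $950.35 → $0.00
Total interest: $77.00 + $59.00 + $41.00 + $21.00 = $198.00

$198.00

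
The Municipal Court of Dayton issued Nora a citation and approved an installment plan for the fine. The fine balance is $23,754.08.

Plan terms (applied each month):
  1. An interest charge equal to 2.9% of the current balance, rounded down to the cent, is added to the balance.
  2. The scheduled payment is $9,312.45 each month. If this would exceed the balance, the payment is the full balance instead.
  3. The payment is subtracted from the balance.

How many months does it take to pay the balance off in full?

3

Month 1: $23,754.08 +$688.86 interest = $24,442.94; pay $9,312.45 → $15,130.49
Month 2: $15,130.49 +$438.78 interest = $15,569.27; pay $9,312.45 → $6,256.82
Month 3: $6,256.82 +$181.44 interest = $6,438.26; pay $6,438.26 → $0.00
Balance reaches $0.00 in month 3.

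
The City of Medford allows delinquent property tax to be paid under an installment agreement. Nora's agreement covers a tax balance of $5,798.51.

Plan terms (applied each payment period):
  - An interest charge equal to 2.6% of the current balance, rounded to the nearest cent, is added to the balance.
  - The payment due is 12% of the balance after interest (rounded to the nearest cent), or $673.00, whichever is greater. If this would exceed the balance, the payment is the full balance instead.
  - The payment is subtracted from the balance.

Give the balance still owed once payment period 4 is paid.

$3,582.48

# | Opening | Interest | Payment | End bal
1 | $5,798.51 | $150.76 | $713.91 | $5,235.36
2 | $5,235.36 | $136.12 | $673.00 | $4,698.48
3 | $4,698.48 | $122.16 | $673.00 | $4,147.64
4 | $4,147.64 | $107.84 | $673.00 | $3,582.48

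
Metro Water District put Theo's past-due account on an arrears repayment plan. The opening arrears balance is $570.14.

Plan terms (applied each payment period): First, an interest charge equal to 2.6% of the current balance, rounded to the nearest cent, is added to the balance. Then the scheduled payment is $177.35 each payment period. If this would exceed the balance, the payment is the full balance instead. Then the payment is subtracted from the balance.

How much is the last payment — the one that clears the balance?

Payment period 1: $570.14 +$14.82 interest = $584.96; pay $177.35 → $407.61
Payment period 2: $407.61 +$10.60 interest = $418.21; pay $177.35 → $240.86
Payment period 3: $240.86 +$6.26 interest = $247.12; pay $177.35 → $69.77
Payment period 4: $69.77 +$1.81 interest = $71.58; pay $71.58 → $0.00

$71.58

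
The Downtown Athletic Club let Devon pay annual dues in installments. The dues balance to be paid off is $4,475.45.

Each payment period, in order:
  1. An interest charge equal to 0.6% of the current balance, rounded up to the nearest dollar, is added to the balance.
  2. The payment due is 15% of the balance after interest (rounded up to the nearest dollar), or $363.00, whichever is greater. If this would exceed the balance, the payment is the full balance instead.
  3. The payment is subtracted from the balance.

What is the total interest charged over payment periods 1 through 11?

# | Opening | Interest | Payment | End bal
1 | $4,475.45 | $27.00 | $676.00 | $3,826.45
2 | $3,826.45 | $23.00 | $578.00 | $3,271.45
3 | $3,271.45 | $20.00 | $494.00 | $2,797.45
4 | $2,797.45 | $17.00 | $423.00 | $2,391.45
5 | $2,391.45 | $15.00 | $363.00 | $2,043.45
6 | $2,043.45 | $13.00 | $363.00 | $1,693.45
7 | $1,693.45 | $11.00 | $363.00 | $1,341.45
8 | $1,341.45 | $9.00 | $363.00 | $987.45
9 | $987.45 | $6.00 | $363.00 | $630.45
10 | $630.45 | $4.00 | $363.00 | $271.45
11 | $271.45 | $2.00 | $273.45 | $0.00
Total interest: $27.00 + $23.00 + $20.00 + $17.00 + $15.00 + $13.00 + $11.00 + $9.00 + $6.00 + $4.00 + $2.00 = $147.00

$147.00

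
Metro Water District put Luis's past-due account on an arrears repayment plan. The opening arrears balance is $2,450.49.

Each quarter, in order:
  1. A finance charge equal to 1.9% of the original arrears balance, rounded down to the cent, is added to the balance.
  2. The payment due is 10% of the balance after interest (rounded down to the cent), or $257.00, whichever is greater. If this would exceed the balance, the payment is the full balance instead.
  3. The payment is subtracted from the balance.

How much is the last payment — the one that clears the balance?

# | Opening | Interest | Payment | End bal
1 | $2,450.49 | $46.55 | $257.00 | $2,240.04
2 | $2,240.04 | $46.55 | $257.00 | $2,029.59
3 | $2,029.59 | $46.55 | $257.00 | $1,819.14
4 | $1,819.14 | $46.55 | $257.00 | $1,608.69
5 | $1,608.69 | $46.55 | $257.00 | $1,398.24
6 | $1,398.24 | $46.55 | $257.00 | $1,187.79
7 | $1,187.79 | $46.55 | $257.00 | $977.34
8 | $977.34 | $46.55 | $257.00 | $766.89
9 | $766.89 | $46.55 | $257.00 | $556.44
10 | $556.44 | $46.55 | $257.00 | $345.99
11 | $345.99 | $46.55 | $257.00 | $135.54
12 | $135.54 | $46.55 | $182.09 | $0.00

$182.09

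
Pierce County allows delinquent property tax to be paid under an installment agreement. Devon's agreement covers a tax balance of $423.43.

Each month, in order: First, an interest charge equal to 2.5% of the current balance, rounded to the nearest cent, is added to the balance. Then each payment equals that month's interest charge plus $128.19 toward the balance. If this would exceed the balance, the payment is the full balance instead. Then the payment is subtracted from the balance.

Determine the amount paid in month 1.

$138.78

# | Opening | Interest | Payment | End bal
1 | $423.43 | $10.59 | $138.78 | $295.24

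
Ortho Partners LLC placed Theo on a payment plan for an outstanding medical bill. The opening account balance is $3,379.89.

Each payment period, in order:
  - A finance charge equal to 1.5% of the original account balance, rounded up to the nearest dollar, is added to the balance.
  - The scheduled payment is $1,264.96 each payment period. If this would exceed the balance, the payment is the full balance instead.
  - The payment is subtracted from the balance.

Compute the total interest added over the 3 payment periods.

$153.00

# | Opening | Interest | Payment | End bal
1 | $3,379.89 | $51.00 | $1,264.96 | $2,165.93
2 | $2,165.93 | $51.00 | $1,264.96 | $951.97
3 | $951.97 | $51.00 | $1,002.97 | $0.00
Total interest: $51.00 + $51.00 + $51.00 = $153.00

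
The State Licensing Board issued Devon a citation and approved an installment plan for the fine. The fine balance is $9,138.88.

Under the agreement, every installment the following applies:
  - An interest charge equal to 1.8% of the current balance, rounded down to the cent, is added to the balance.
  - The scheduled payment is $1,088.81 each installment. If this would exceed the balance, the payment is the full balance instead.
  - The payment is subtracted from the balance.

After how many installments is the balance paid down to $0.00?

10

Installment 1: $9,138.88 +$164.49 interest = $9,303.37; pay $1,088.81 → $8,214.56
Installment 2: $8,214.56 +$147.86 interest = $8,362.42; pay $1,088.81 → $7,273.61
Installment 3: $7,273.61 +$130.92 interest = $7,404.53; pay $1,088.81 → $6,315.72
Installment 4: $6,315.72 +$113.68 interest = $6,429.40; pay $1,088.81 → $5,340.59
Installment 5: $5,340.59 +$96.13 interest = $5,436.72; pay $1,088.81 → $4,347.91
Installment 6: $4,347.91 +$78.26 interest = $4,426.17; pay $1,088.81 → $3,337.36
Installment 7: $3,337.36 +$60.07 interest = $3,397.43; pay $1,088.81 → $2,308.62
Installment 8: $2,308.62 +$41.55 interest = $2,350.17; pay $1,088.81 → $1,261.36
Installment 9: $1,261.36 +$22.70 interest = $1,284.06; pay $1,088.81 → $195.25
Installment 10: $195.25 +$3.51 interest = $198.76; pay $198.76 → $0.00
Balance reaches $0.00 in installment 10.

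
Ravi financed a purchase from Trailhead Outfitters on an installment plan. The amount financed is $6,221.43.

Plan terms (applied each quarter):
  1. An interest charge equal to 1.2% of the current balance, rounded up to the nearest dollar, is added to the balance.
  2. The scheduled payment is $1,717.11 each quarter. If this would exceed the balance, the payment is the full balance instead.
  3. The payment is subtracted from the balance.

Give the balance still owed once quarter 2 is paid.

$2,917.21

Quarter 1: opening $6,221.43; interest $75.00 → $6,296.43; payment $1,717.11; balance $4,579.32
Quarter 2: opening $4,579.32; interest $55.00 → $4,634.32; payment $1,717.11; balance $2,917.21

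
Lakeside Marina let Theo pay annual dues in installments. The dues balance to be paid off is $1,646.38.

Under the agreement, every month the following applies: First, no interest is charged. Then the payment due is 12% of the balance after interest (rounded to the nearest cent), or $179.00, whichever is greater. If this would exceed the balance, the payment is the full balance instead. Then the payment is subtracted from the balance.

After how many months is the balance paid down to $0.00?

Month 1: $1,646.38 − $197.57 → $1,448.81
Month 2: $1,448.81 − $179.00 → $1,269.81
Month 3: $1,269.81 − $179.00 → $1,090.81
Month 4: $1,090.81 − $179.00 → $911.81
Month 5: $911.81 − $179.00 → $732.81
Month 6: $732.81 − $179.00 → $553.81
Month 7: $553.81 − $179.00 → $374.81
Month 8: $374.81 − $179.00 → $195.81
Month 9: $195.81 − $179.00 → $16.81
Month 10: $16.81 − $16.81 → $0.00
Balance reaches $0.00 in month 10.

10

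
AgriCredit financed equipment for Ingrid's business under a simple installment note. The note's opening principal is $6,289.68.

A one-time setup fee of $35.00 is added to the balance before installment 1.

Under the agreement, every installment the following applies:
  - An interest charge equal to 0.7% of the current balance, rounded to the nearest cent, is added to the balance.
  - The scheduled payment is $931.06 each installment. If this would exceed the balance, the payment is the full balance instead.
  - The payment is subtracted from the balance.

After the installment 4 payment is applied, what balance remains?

$2,740.11

Installment 1: $6,324.68 +$44.27 interest = $6,368.95; pay $931.06 → $5,437.89
Installment 2: $5,437.89 +$38.07 interest = $5,475.96; pay $931.06 → $4,544.90
Installment 3: $4,544.90 +$31.81 interest = $4,576.71; pay $931.06 → $3,645.65
Installment 4: $3,645.65 +$25.52 interest = $3,671.17; pay $931.06 → $2,740.11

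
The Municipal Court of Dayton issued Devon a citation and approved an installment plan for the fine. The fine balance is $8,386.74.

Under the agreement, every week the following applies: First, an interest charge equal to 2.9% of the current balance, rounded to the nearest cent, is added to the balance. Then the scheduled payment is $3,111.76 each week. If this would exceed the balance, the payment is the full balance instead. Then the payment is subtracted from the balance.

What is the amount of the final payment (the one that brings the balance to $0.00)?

Week 1: $8,386.74 +$243.22 interest = $8,629.96; pay $3,111.76 → $5,518.20
Week 2: $5,518.20 +$160.03 interest = $5,678.23; pay $3,111.76 → $2,566.47
Week 3: $2,566.47 +$74.43 interest = $2,640.90; pay $2,640.90 → $0.00

$2,640.90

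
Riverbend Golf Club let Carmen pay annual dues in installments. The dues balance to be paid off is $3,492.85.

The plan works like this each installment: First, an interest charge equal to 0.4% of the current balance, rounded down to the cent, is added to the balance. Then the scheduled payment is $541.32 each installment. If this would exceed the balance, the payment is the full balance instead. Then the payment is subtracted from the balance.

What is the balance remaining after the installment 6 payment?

$296.92

# | Opening | Interest | Payment | End bal
1 | $3,492.85 | $13.97 | $541.32 | $2,965.50
2 | $2,965.50 | $11.86 | $541.32 | $2,436.04
3 | $2,436.04 | $9.74 | $541.32 | $1,904.46
4 | $1,904.46 | $7.61 | $541.32 | $1,370.75
5 | $1,370.75 | $5.48 | $541.32 | $834.91
6 | $834.91 | $3.33 | $541.32 | $296.92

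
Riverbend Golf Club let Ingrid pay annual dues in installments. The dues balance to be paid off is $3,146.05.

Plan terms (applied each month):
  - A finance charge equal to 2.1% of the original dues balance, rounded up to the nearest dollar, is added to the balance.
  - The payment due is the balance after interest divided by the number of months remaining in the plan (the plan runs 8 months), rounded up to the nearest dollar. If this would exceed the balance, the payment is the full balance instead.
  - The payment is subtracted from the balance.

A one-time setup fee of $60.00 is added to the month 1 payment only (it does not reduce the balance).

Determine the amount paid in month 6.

Month 1: opening $3,146.05; interest $67.00 → $3,213.05; payment $402.00 (+ $60.00 fee); balance $2,811.05
Month 2: opening $2,811.05; interest $67.00 → $2,878.05; payment $412.00; balance $2,466.05
Month 3: opening $2,466.05; interest $67.00 → $2,533.05; payment $423.00; balance $2,110.05
Month 4: opening $2,110.05; interest $67.00 → $2,177.05; payment $436.00; balance $1,741.05
Month 5: opening $1,741.05; interest $67.00 → $1,808.05; payment $453.00; balance $1,355.05
Month 6: opening $1,355.05; interest $67.00 → $1,422.05; payment $475.00; balance $947.05

$475.00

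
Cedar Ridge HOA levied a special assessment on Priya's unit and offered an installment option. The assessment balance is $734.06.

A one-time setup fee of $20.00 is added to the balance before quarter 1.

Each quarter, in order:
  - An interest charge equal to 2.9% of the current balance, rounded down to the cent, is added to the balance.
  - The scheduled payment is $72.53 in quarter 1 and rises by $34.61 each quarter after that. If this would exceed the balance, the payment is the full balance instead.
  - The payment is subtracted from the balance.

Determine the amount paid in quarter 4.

Quarter 1: $754.06 +$21.86 interest = $775.92; pay $72.53 → $703.39
Quarter 2: $703.39 +$20.39 interest = $723.78; pay $107.14 → $616.64
Quarter 3: $616.64 +$17.88 interest = $634.52; pay $141.75 → $492.77
Quarter 4: $492.77 +$14.29 interest = $507.06; pay $176.36 → $330.70

$176.36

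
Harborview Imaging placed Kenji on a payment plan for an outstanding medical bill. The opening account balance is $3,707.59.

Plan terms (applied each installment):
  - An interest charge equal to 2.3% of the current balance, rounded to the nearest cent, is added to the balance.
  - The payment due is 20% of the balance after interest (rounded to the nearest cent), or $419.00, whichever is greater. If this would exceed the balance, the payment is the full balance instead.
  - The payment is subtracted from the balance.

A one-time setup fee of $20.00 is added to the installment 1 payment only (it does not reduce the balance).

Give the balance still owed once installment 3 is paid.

$2,032.30

# | Opening | Interest | Payment | Fee | End bal
1 | $3,707.59 | $85.27 | $758.57 | $20.00 | $3,034.29
2 | $3,034.29 | $69.79 | $620.82 | — | $2,483.26
3 | $2,483.26 | $57.11 | $508.07 | — | $2,032.30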